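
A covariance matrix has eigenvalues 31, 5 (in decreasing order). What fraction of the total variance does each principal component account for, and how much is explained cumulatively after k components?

Step 1 — total variance = trace(Sigma) = Σ λ_i = 31 + 5 = 36.

Step 2 — fraction explained by component i = λ_i / Σ λ:
  PC1: 31/36 = 0.8611
  PC2: 5/36 = 0.1389

Step 3 — cumulative fraction after k components = (λ_1 + ... + λ_k) / Σ λ:
  k = 1: 31/36 = 0.8611
  k = 2: (31 + 5)/36 = 36/36 = 1

Summary (fraction, with percent):

explained: PC1 0.8611 (86.11%), PC2 0.1389 (13.89%);  cumulative: 0.8611, 1


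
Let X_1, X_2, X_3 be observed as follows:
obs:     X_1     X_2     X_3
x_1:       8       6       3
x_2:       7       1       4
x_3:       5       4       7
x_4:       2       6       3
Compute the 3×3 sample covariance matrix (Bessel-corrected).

Step 1 — column means:
  mean(X_1) = (8 + 7 + 5 + 2) / 4 = 22/4 = 5.5
  mean(X_2) = (6 + 1 + 4 + 6) / 4 = 17/4 = 4.25
  mean(X_3) = (3 + 4 + 7 + 3) / 4 = 17/4 = 4.25

Step 2 — sample covariance S[i,j] = (1/(n-1)) · Σ_k (x_{k,i} - mean_i) · (x_{k,j} - mean_j), with n-1 = 3.
  S[X_1,X_1] = ((2.5)·(2.5) + (1.5)·(1.5) + (-0.5)·(-0.5) + (-3.5)·(-3.5)) / 3 = 21/3 = 7
  S[X_1,X_2] = ((2.5)·(1.75) + (1.5)·(-3.25) + (-0.5)·(-0.25) + (-3.5)·(1.75)) / 3 = -6.5/3 = -2.1667
  S[X_1,X_3] = ((2.5)·(-1.25) + (1.5)·(-0.25) + (-0.5)·(2.75) + (-3.5)·(-1.25)) / 3 = -0.5/3 = -0.1667
  S[X_2,X_2] = ((1.75)·(1.75) + (-3.25)·(-3.25) + (-0.25)·(-0.25) + (1.75)·(1.75)) / 3 = 16.75/3 = 5.5833
  S[X_2,X_3] = ((1.75)·(-1.25) + (-3.25)·(-0.25) + (-0.25)·(2.75) + (1.75)·(-1.25)) / 3 = -4.25/3 = -1.4167
  S[X_3,X_3] = ((-1.25)·(-1.25) + (-0.25)·(-0.25) + (2.75)·(2.75) + (-1.25)·(-1.25)) / 3 = 10.75/3 = 3.5833

S is symmetric (S[j,i] = S[i,j]). Assembling:

S = [[7, -2.1667, -0.1667],
 [-2.1667, 5.5833, -1.4167],
 [-0.1667, -1.4167, 3.5833]]


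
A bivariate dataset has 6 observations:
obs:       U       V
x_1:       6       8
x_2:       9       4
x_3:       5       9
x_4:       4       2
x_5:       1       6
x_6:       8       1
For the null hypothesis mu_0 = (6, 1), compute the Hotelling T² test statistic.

Step 1 — sample mean vector:
  mean(U) = (6 + 9 + 5 + 4 + 1 + 8) / 6 = 33/6 = 5.5
  mean(V) = (8 + 4 + 9 + 2 + 6 + 1) / 6 = 30/6 = 5
  x̄ = (5.5, 5),  deviation x̄ - mu_0 = (5.5, 5) - (6, 1) = (-0.5, 4).

Step 2 — sample covariance matrix, S[i,j] = (1/(n-1)) · Σ_k (x_{k,i} - mean_i) · (x_{k,j} - mean_j), divisor n-1 = 5:
  S[U,U] = ((0.5)·(0.5) + (3.5)·(3.5) + (-0.5)·(-0.5) + (-1.5)·(-1.5) + (-4.5)·(-4.5) + (2.5)·(2.5)) / 5 = 41.5/5 = 8.3
  S[U,V] = ((0.5)·(3) + (3.5)·(-1) + (-0.5)·(4) + (-1.5)·(-3) + (-4.5)·(1) + (2.5)·(-4)) / 5 = -14/5 = -2.8
  S[V,V] = ((3)·(3) + (-1)·(-1) + (4)·(4) + (-3)·(-3) + (1)·(1) + (-4)·(-4)) / 5 = 52/5 = 10.4
  S = [[8.3, -2.8],
 [-2.8, 10.4]].

Step 3 — invert S. det(S) = 8.3·10.4 - (-2.8)² = 78.48.
  S^{-1} = (1/det) · [[d, -b], [-b, a]] = [[0.1325, 0.0357],
 [0.0357, 0.1058]].

Step 4 — quadratic form (x̄ - mu_0)^T · S^{-1} · (x̄ - mu_0):
  S^{-1} · (x̄ - mu_0) = (0.0765, 0.4052),
  (x̄ - mu_0)^T · [...] = (-0.5)·(0.0765) + (4)·(0.4052) = 1.5826.

Step 5 — scale by n: T² = 6 · 1.5826 = 9.4954.

T² ≈ 9.4954


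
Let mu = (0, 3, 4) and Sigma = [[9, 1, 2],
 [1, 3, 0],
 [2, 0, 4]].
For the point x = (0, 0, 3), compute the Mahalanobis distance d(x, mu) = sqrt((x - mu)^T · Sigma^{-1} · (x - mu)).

Step 1 — centre the observation: (x - mu) = (0, -3, -1).

Step 2 — invert Sigma (cofactor / det for 3×3, or solve directly):
  Sigma^{-1} = [[0.1304, -0.0435, -0.0652],
 [-0.0435, 0.3478, 0.0217],
 [-0.0652, 0.0217, 0.2826]].

Step 3 — form the quadratic (x - mu)^T · Sigma^{-1} · (x - mu):
  Sigma^{-1} · (x - mu) = (0.1957, -1.0652, -0.3478).
  (x - mu)^T · [Sigma^{-1} · (x - mu)] = (0)·(0.1957) + (-3)·(-1.0652) + (-1)·(-0.3478) = 3.5435.

Step 4 — take square root: d = √(3.5435) ≈ 1.8824.

d(x, mu) = √(3.5435) ≈ 1.8824


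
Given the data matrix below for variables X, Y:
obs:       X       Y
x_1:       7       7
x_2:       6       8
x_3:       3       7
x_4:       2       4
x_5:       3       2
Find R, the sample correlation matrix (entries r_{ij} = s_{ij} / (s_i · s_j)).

Step 1 — column means:
  mean(X) = (7 + 6 + 3 + 2 + 3) / 5 = 21/5 = 4.2
  mean(Y) = (7 + 8 + 7 + 4 + 2) / 5 = 28/5 = 5.6

Step 2 — sample variances and covariances s[i,j] = (1/(n-1)) · Σ_k (x_{k,i} - mean_i) · (x_{k,j} - mean_j), with n-1 = 4:
  s[X,X] = ((2.8)·(2.8) + (1.8)·(1.8) + (-1.2)·(-1.2) + (-2.2)·(-2.2) + (-1.2)·(-1.2)) / 4 = 18.8/4 = 4.7
  s[X,Y] = ((2.8)·(1.4) + (1.8)·(2.4) + (-1.2)·(1.4) + (-2.2)·(-1.6) + (-1.2)·(-3.6)) / 4 = 14.4/4 = 3.6
  s[Y,Y] = ((1.4)·(1.4) + (2.4)·(2.4) + (1.4)·(1.4) + (-1.6)·(-1.6) + (-3.6)·(-3.6)) / 4 = 25.2/4 = 6.3
  Sample standard deviations s_i = √(s[i,i]):
  s(X) = √(4.7) = 2.1679
  s(Y) = √(6.3) = 2.51

Step 3 — r_{ij} = s_{ij} / (s_i · s_j):
  r[X,X] = 1 (diagonal).
  r[X,Y] = 3.6 / (2.1679 · 2.51) = 3.6 / 5.4415 = 0.6616
  r[Y,Y] = 1 (diagonal).

R is symmetric with unit diagonal. Assembling:

R = [[1, 0.6616],
 [0.6616, 1]]


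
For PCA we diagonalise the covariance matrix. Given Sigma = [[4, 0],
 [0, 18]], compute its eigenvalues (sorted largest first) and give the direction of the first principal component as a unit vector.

Step 1 — characteristic polynomial of 2×2 Sigma:
  det(Sigma - λI) = λ² - trace · λ + det = 0.
  trace = 4 + 18 = 22, det = 4·18 - (0)² = 72.
Step 2 — discriminant:
  Δ = trace² - 4·det = 484 - 288 = 196.
Step 3 — eigenvalues:
  λ = (trace ± √Δ)/2 = (22 ± 14)/2,
  λ_1 = 18,  λ_2 = 4.

Step 4 — unit eigenvector for λ_1: Sigma is diagonal, so its eigenvectors are the coordinate axes. λ_1 = 18 is the diagonal entry on the second coordinate axis, hence
  v_1 = (0, 1) (||v_1|| = 1).

λ_1 = 18,  λ_2 = 4;  v_1 ≈ (0, 1)


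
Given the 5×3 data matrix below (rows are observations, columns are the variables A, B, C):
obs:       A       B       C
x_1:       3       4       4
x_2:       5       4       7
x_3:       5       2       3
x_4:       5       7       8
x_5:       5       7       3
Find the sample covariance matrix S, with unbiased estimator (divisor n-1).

Step 1 — column means:
  mean(A) = (3 + 5 + 5 + 5 + 5) / 5 = 23/5 = 4.6
  mean(B) = (4 + 4 + 2 + 7 + 7) / 5 = 24/5 = 4.8
  mean(C) = (4 + 7 + 3 + 8 + 3) / 5 = 25/5 = 5

Step 2 — sample covariance S[i,j] = (1/(n-1)) · Σ_k (x_{k,i} - mean_i) · (x_{k,j} - mean_j), with n-1 = 4.
  S[A,A] = ((-1.6)·(-1.6) + (0.4)·(0.4) + (0.4)·(0.4) + (0.4)·(0.4) + (0.4)·(0.4)) / 4 = 3.2/4 = 0.8
  S[A,B] = ((-1.6)·(-0.8) + (0.4)·(-0.8) + (0.4)·(-2.8) + (0.4)·(2.2) + (0.4)·(2.2)) / 4 = 1.6/4 = 0.4
  S[A,C] = ((-1.6)·(-1) + (0.4)·(2) + (0.4)·(-2) + (0.4)·(3) + (0.4)·(-2)) / 4 = 2/4 = 0.5
  S[B,B] = ((-0.8)·(-0.8) + (-0.8)·(-0.8) + (-2.8)·(-2.8) + (2.2)·(2.2) + (2.2)·(2.2)) / 4 = 18.8/4 = 4.7
  S[B,C] = ((-0.8)·(-1) + (-0.8)·(2) + (-2.8)·(-2) + (2.2)·(3) + (2.2)·(-2)) / 4 = 7/4 = 1.75
  S[C,C] = ((-1)·(-1) + (2)·(2) + (-2)·(-2) + (3)·(3) + (-2)·(-2)) / 4 = 22/4 = 5.5

S is symmetric (S[j,i] = S[i,j]). Assembling:

S = [[0.8, 0.4, 0.5],
 [0.4, 4.7, 1.75],
 [0.5, 1.75, 5.5]]


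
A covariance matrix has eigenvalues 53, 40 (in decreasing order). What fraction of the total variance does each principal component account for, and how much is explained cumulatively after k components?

Step 1 — total variance = trace(Sigma) = Σ λ_i = 53 + 40 = 93.

Step 2 — fraction explained by component i = λ_i / Σ λ:
  PC1: 53/93 = 0.5699
  PC2: 40/93 = 0.4301

Step 3 — cumulative fraction after k components = (λ_1 + ... + λ_k) / Σ λ:
  k = 1: 53/93 = 0.5699
  k = 2: (53 + 40)/93 = 93/93 = 1

Summary (fraction, with percent):

explained: PC1 0.5699 (56.99%), PC2 0.4301 (43.01%);  cumulative: 0.5699, 1


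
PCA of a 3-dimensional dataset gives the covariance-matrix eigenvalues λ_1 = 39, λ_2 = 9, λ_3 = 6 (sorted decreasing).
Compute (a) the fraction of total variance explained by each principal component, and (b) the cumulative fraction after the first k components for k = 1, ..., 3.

Step 1 — total variance = trace(Sigma) = Σ λ_i = 39 + 9 + 6 = 54.

Step 2 — fraction explained by component i = λ_i / Σ λ:
  PC1: 39/54 = 0.7222
  PC2: 9/54 = 0.1667
  PC3: 6/54 = 0.1111

Step 3 — cumulative fraction after k components = (λ_1 + ... + λ_k) / Σ λ:
  k = 1: 39/54 = 0.7222
  k = 2: (39 + 9)/54 = 48/54 = 0.8889
  k = 3: (39 + 9 + 6)/54 = 54/54 = 1

Summary (fraction, with percent):

explained: PC1 0.7222 (72.22%), PC2 0.1667 (16.67%), PC3 0.1111 (11.11%);  cumulative: 0.7222, 0.8889, 1


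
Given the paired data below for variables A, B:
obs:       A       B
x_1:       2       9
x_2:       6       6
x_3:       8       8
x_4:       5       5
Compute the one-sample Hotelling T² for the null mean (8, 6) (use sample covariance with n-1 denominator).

Step 1 — sample mean vector:
  mean(A) = (2 + 6 + 8 + 5) / 4 = 21/4 = 5.25
  mean(B) = (9 + 6 + 8 + 5) / 4 = 28/4 = 7
  x̄ = (5.25, 7),  deviation x̄ - mu_0 = (5.25, 7) - (8, 6) = (-2.75, 1).

Step 2 — sample covariance matrix, S[i,j] = (1/(n-1)) · Σ_k (x_{k,i} - mean_i) · (x_{k,j} - mean_j), divisor n-1 = 3:
  S[A,A] = ((-3.25)·(-3.25) + (0.75)·(0.75) + (2.75)·(2.75) + (-0.25)·(-0.25)) / 3 = 18.75/3 = 6.25
  S[A,B] = ((-3.25)·(2) + (0.75)·(-1) + (2.75)·(1) + (-0.25)·(-2)) / 3 = -4/3 = -1.3333
  S[B,B] = ((2)·(2) + (-1)·(-1) + (1)·(1) + (-2)·(-2)) / 3 = 10/3 = 3.3333
  S = [[6.25, -1.3333],
 [-1.3333, 3.3333]].

Step 3 — invert S. det(S) = 6.25·3.3333 - (-1.3333)² = 19.0556.
  S^{-1} = (1/det) · [[d, -b], [-b, a]] = [[0.1749, 0.07],
 [0.07, 0.328]].

Step 4 — quadratic form (x̄ - mu_0)^T · S^{-1} · (x̄ - mu_0):
  S^{-1} · (x̄ - mu_0) = (-0.4111, 0.1356),
  (x̄ - mu_0)^T · [...] = (-2.75)·(-0.4111) + (1)·(0.1356) = 1.266.

Step 5 — scale by n: T² = 4 · 1.266 = 5.0641.

T² ≈ 5.0641


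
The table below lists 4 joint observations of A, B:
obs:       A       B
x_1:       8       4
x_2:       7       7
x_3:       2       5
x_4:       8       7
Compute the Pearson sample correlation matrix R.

Step 1 — column means:
  mean(A) = (8 + 7 + 2 + 8) / 4 = 25/4 = 6.25
  mean(B) = (4 + 7 + 5 + 7) / 4 = 23/4 = 5.75

Step 2 — sample variances and covariances s[i,j] = (1/(n-1)) · Σ_k (x_{k,i} - mean_i) · (x_{k,j} - mean_j), with n-1 = 3:
  s[A,A] = ((1.75)·(1.75) + (0.75)·(0.75) + (-4.25)·(-4.25) + (1.75)·(1.75)) / 3 = 24.75/3 = 8.25
  s[A,B] = ((1.75)·(-1.75) + (0.75)·(1.25) + (-4.25)·(-0.75) + (1.75)·(1.25)) / 3 = 3.25/3 = 1.0833
  s[B,B] = ((-1.75)·(-1.75) + (1.25)·(1.25) + (-0.75)·(-0.75) + (1.25)·(1.25)) / 3 = 6.75/3 = 2.25
  Sample standard deviations s_i = √(s[i,i]):
  s(A) = √(8.25) = 2.8723
  s(B) = √(2.25) = 1.5

Step 3 — r_{ij} = s_{ij} / (s_i · s_j):
  r[A,A] = 1 (diagonal).
  r[A,B] = 1.0833 / (2.8723 · 1.5) = 1.0833 / 4.3084 = 0.2514
  r[B,B] = 1 (diagonal).

R is symmetric with unit diagonal. Assembling:

R = [[1, 0.2514],
 [0.2514, 1]]


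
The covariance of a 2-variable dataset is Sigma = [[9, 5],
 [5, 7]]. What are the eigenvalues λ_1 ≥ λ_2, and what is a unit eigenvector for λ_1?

Step 1 — characteristic polynomial of 2×2 Sigma:
  det(Sigma - λI) = λ² - trace · λ + det = 0.
  trace = 9 + 7 = 16, det = 9·7 - (5)² = 38.
Step 2 — discriminant:
  Δ = trace² - 4·det = 256 - 152 = 104.
Step 3 — eigenvalues:
  λ = (trace ± √Δ)/2 = (16 ± 10.198)/2,
  λ_1 = 13.099,  λ_2 = 2.901.

Step 4 — unit eigenvector for λ_1: solve (Sigma - λ_1 I)v = 0. First row:
  (9 - 13.099)·v_x + (5)·v_y = 0, i.e. (-4.099)·v_x + (5)·v_y = 0,
  so v ∝ (b, λ_1 - a) = (5, 4.099) = u.
  ||u|| = √((5)² + (4.099)²) = √(41.802) ≈ 6.4654,
  v_1 = u/||u|| ≈ (0.7733, 0.634) (||v_1|| = 1).

λ_1 = 13.099,  λ_2 = 2.901;  v_1 ≈ (0.7733, 0.634)


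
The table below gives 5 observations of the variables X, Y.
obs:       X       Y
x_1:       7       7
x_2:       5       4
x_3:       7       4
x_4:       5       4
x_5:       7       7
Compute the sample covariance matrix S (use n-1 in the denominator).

Step 1 — column means:
  mean(X) = (7 + 5 + 7 + 5 + 7) / 5 = 31/5 = 6.2
  mean(Y) = (7 + 4 + 4 + 4 + 7) / 5 = 26/5 = 5.2

Step 2 — sample covariance S[i,j] = (1/(n-1)) · Σ_k (x_{k,i} - mean_i) · (x_{k,j} - mean_j), with n-1 = 4.
  S[X,X] = ((0.8)·(0.8) + (-1.2)·(-1.2) + (0.8)·(0.8) + (-1.2)·(-1.2) + (0.8)·(0.8)) / 4 = 4.8/4 = 1.2
  S[X,Y] = ((0.8)·(1.8) + (-1.2)·(-1.2) + (0.8)·(-1.2) + (-1.2)·(-1.2) + (0.8)·(1.8)) / 4 = 4.8/4 = 1.2
  S[Y,Y] = ((1.8)·(1.8) + (-1.2)·(-1.2) + (-1.2)·(-1.2) + (-1.2)·(-1.2) + (1.8)·(1.8)) / 4 = 10.8/4 = 2.7

S is symmetric (S[j,i] = S[i,j]). Assembling:

S = [[1.2, 1.2],
 [1.2, 2.7]]


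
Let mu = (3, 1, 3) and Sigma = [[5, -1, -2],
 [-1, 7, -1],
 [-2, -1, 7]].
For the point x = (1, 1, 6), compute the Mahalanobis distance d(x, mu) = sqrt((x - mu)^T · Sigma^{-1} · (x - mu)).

Step 1 — centre the observation: (x - mu) = (-2, 0, 3).

Step 2 — invert Sigma (cofactor / det for 3×3, or solve directly):
  Sigma^{-1} = [[0.2388, 0.0448, 0.0746],
 [0.0448, 0.1542, 0.0348],
 [0.0746, 0.0348, 0.1692]].

Step 3 — form the quadratic (x - mu)^T · Sigma^{-1} · (x - mu):
  Sigma^{-1} · (x - mu) = (-0.2537, 0.0149, 0.3582).
  (x - mu)^T · [Sigma^{-1} · (x - mu)] = (-2)·(-0.2537) + (0)·(0.0149) + (3)·(0.3582) = 1.5821.

Step 4 — take square root: d = √(1.5821) ≈ 1.2578.

d(x, mu) = √(1.5821) ≈ 1.2578


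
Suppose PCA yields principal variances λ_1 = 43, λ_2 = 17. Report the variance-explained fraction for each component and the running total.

Step 1 — total variance = trace(Sigma) = Σ λ_i = 43 + 17 = 60.

Step 2 — fraction explained by component i = λ_i / Σ λ:
  PC1: 43/60 = 0.7167
  PC2: 17/60 = 0.2833

Step 3 — cumulative fraction after k components = (λ_1 + ... + λ_k) / Σ λ:
  k = 1: 43/60 = 0.7167
  k = 2: (43 + 17)/60 = 60/60 = 1

Summary (fraction, with percent):

explained: PC1 0.7167 (71.67%), PC2 0.2833 (28.33%);  cumulative: 0.7167, 1


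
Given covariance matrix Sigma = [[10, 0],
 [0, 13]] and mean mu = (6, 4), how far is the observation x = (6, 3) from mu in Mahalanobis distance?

Step 1 — centre the observation: (x - mu) = (0, -1).

Step 2 — invert Sigma. det(Sigma) = 10·13 - (0)² = 130.
  Sigma^{-1} = (1/det) · [[d, -b], [-b, a]] = [[0.1, 0],
 [0, 0.0769]].

Step 3 — form the quadratic (x - mu)^T · Sigma^{-1} · (x - mu):
  Sigma^{-1} · (x - mu) = (0, -0.0769).
  (x - mu)^T · [Sigma^{-1} · (x - mu)] = (0)·(0) + (-1)·(-0.0769) = 0.0769.

Step 4 — take square root: d = √(0.0769) ≈ 0.2774.

d(x, mu) = √(0.0769) ≈ 0.2774


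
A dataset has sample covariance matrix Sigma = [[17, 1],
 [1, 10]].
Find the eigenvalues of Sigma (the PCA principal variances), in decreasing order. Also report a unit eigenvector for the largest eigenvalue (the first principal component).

Step 1 — characteristic polynomial of 2×2 Sigma:
  det(Sigma - λI) = λ² - trace · λ + det = 0.
  trace = 17 + 10 = 27, det = 17·10 - (1)² = 169.
Step 2 — discriminant:
  Δ = trace² - 4·det = 729 - 676 = 53.
Step 3 — eigenvalues:
  λ = (trace ± √Δ)/2 = (27 ± 7.2801)/2,
  λ_1 = 17.1401,  λ_2 = 9.8599.

Step 4 — unit eigenvector for λ_1: solve (Sigma - λ_1 I)v = 0. First row:
  (17 - 17.1401)·v_x + (1)·v_y = 0, i.e. (-0.1401)·v_x + (1)·v_y = 0,
  so v ∝ (b, λ_1 - a) = (1, 0.1401) = u.
  ||u|| = √((1)² + (0.1401)²) = √(1.0196) ≈ 1.0098,
  v_1 = u/||u|| ≈ (0.9903, 0.1387) (||v_1|| = 1).

λ_1 = 17.1401,  λ_2 = 9.8599;  v_1 ≈ (0.9903, 0.1387)


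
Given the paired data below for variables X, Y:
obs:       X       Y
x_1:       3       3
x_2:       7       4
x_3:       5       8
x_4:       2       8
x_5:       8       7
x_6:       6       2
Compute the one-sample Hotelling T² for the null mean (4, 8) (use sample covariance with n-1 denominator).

Step 1 — sample mean vector:
  mean(X) = (3 + 7 + 5 + 2 + 8 + 6) / 6 = 31/6 = 5.1667
  mean(Y) = (3 + 4 + 8 + 8 + 7 + 2) / 6 = 32/6 = 5.3333
  x̄ = (5.1667, 5.3333),  deviation x̄ - mu_0 = (5.1667, 5.3333) - (4, 8) = (1.1667, -2.6667).

Step 2 — sample covariance matrix, S[i,j] = (1/(n-1)) · Σ_k (x_{k,i} - mean_i) · (x_{k,j} - mean_j), divisor n-1 = 5:
  S[X,X] = ((-2.1667)·(-2.1667) + (1.8333)·(1.8333) + (-0.1667)·(-0.1667) + (-3.1667)·(-3.1667) + (2.8333)·(2.8333) + (0.8333)·(0.8333)) / 5 = 26.8333/5 = 5.3667
  S[X,Y] = ((-2.1667)·(-2.3333) + (1.8333)·(-1.3333) + (-0.1667)·(2.6667) + (-3.1667)·(2.6667) + (2.8333)·(1.6667) + (0.8333)·(-3.3333)) / 5 = -4.3333/5 = -0.8667
  S[Y,Y] = ((-2.3333)·(-2.3333) + (-1.3333)·(-1.3333) + (2.6667)·(2.6667) + (2.6667)·(2.6667) + (1.6667)·(1.6667) + (-3.3333)·(-3.3333)) / 5 = 35.3333/5 = 7.0667
  S = [[5.3667, -0.8667],
 [-0.8667, 7.0667]].

Step 3 — invert S. det(S) = 5.3667·7.0667 - (-0.8667)² = 37.1733.
  S^{-1} = (1/det) · [[d, -b], [-b, a]] = [[0.1901, 0.0233],
 [0.0233, 0.1444]].

Step 4 — quadratic form (x̄ - mu_0)^T · S^{-1} · (x̄ - mu_0):
  S^{-1} · (x̄ - mu_0) = (0.1596, -0.3578),
  (x̄ - mu_0)^T · [...] = (1.1667)·(0.1596) + (-2.6667)·(-0.3578) = 1.1403.

Step 5 — scale by n: T² = 6 · 1.1403 = 6.8418.

T² ≈ 6.8418


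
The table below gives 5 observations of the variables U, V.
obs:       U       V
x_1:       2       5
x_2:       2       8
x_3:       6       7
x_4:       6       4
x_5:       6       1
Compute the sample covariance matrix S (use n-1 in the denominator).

Step 1 — column means:
  mean(U) = (2 + 2 + 6 + 6 + 6) / 5 = 22/5 = 4.4
  mean(V) = (5 + 8 + 7 + 4 + 1) / 5 = 25/5 = 5

Step 2 — sample covariance S[i,j] = (1/(n-1)) · Σ_k (x_{k,i} - mean_i) · (x_{k,j} - mean_j), with n-1 = 4.
  S[U,U] = ((-2.4)·(-2.4) + (-2.4)·(-2.4) + (1.6)·(1.6) + (1.6)·(1.6) + (1.6)·(1.6)) / 4 = 19.2/4 = 4.8
  S[U,V] = ((-2.4)·(0) + (-2.4)·(3) + (1.6)·(2) + (1.6)·(-1) + (1.6)·(-4)) / 4 = -12/4 = -3
  S[V,V] = ((0)·(0) + (3)·(3) + (2)·(2) + (-1)·(-1) + (-4)·(-4)) / 4 = 30/4 = 7.5

S is symmetric (S[j,i] = S[i,j]). Assembling:

S = [[4.8, -3],
 [-3, 7.5]]


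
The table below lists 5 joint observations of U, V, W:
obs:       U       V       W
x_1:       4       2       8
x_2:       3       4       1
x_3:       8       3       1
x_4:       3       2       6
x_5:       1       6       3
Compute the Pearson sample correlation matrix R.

Step 1 — column means:
  mean(U) = (4 + 3 + 8 + 3 + 1) / 5 = 19/5 = 3.8
  mean(V) = (2 + 4 + 3 + 2 + 6) / 5 = 17/5 = 3.4
  mean(W) = (8 + 1 + 1 + 6 + 3) / 5 = 19/5 = 3.8

Step 2 — sample variances and covariances s[i,j] = (1/(n-1)) · Σ_k (x_{k,i} - mean_i) · (x_{k,j} - mean_j), with n-1 = 4:
  s[U,U] = ((0.2)·(0.2) + (-0.8)·(-0.8) + (4.2)·(4.2) + (-0.8)·(-0.8) + (-2.8)·(-2.8)) / 4 = 26.8/4 = 6.7
  s[U,V] = ((0.2)·(-1.4) + (-0.8)·(0.6) + (4.2)·(-0.4) + (-0.8)·(-1.4) + (-2.8)·(2.6)) / 4 = -8.6/4 = -2.15
  s[U,W] = ((0.2)·(4.2) + (-0.8)·(-2.8) + (4.2)·(-2.8) + (-0.8)·(2.2) + (-2.8)·(-0.8)) / 4 = -8.2/4 = -2.05
  s[V,V] = ((-1.4)·(-1.4) + (0.6)·(0.6) + (-0.4)·(-0.4) + (-1.4)·(-1.4) + (2.6)·(2.6)) / 4 = 11.2/4 = 2.8
  s[V,W] = ((-1.4)·(4.2) + (0.6)·(-2.8) + (-0.4)·(-2.8) + (-1.4)·(2.2) + (2.6)·(-0.8)) / 4 = -11.6/4 = -2.9
  s[W,W] = ((4.2)·(4.2) + (-2.8)·(-2.8) + (-2.8)·(-2.8) + (2.2)·(2.2) + (-0.8)·(-0.8)) / 4 = 38.8/4 = 9.7
  Sample standard deviations s_i = √(s[i,i]):
  s(U) = √(6.7) = 2.5884
  s(V) = √(2.8) = 1.6733
  s(W) = √(9.7) = 3.1145

Step 3 — r_{ij} = s_{ij} / (s_i · s_j):
  r[U,U] = 1 (diagonal).
  r[U,V] = -2.15 / (2.5884 · 1.6733) = -2.15 / 4.3313 = -0.4964
  r[U,W] = -2.05 / (2.5884 · 3.1145) = -2.05 / 8.0616 = -0.2543
  r[V,V] = 1 (diagonal).
  r[V,W] = -2.9 / (1.6733 · 3.1145) = -2.9 / 5.2115 = -0.5565
  r[W,W] = 1 (diagonal).

R is symmetric with unit diagonal. Assembling:

R = [[1, -0.4964, -0.2543],
 [-0.4964, 1, -0.5565],
 [-0.2543, -0.5565, 1]]


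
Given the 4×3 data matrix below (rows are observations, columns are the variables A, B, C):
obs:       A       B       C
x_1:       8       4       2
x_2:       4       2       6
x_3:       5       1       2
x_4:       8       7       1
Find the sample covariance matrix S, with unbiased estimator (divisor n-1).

Step 1 — column means:
  mean(A) = (8 + 4 + 5 + 8) / 4 = 25/4 = 6.25
  mean(B) = (4 + 2 + 1 + 7) / 4 = 14/4 = 3.5
  mean(C) = (2 + 6 + 2 + 1) / 4 = 11/4 = 2.75

Step 2 — sample covariance S[i,j] = (1/(n-1)) · Σ_k (x_{k,i} - mean_i) · (x_{k,j} - mean_j), with n-1 = 3.
  S[A,A] = ((1.75)·(1.75) + (-2.25)·(-2.25) + (-1.25)·(-1.25) + (1.75)·(1.75)) / 3 = 12.75/3 = 4.25
  S[A,B] = ((1.75)·(0.5) + (-2.25)·(-1.5) + (-1.25)·(-2.5) + (1.75)·(3.5)) / 3 = 13.5/3 = 4.5
  S[A,C] = ((1.75)·(-0.75) + (-2.25)·(3.25) + (-1.25)·(-0.75) + (1.75)·(-1.75)) / 3 = -10.75/3 = -3.5833
  S[B,B] = ((0.5)·(0.5) + (-1.5)·(-1.5) + (-2.5)·(-2.5) + (3.5)·(3.5)) / 3 = 21/3 = 7
  S[B,C] = ((0.5)·(-0.75) + (-1.5)·(3.25) + (-2.5)·(-0.75) + (3.5)·(-1.75)) / 3 = -9.5/3 = -3.1667
  S[C,C] = ((-0.75)·(-0.75) + (3.25)·(3.25) + (-0.75)·(-0.75) + (-1.75)·(-1.75)) / 3 = 14.75/3 = 4.9167

S is symmetric (S[j,i] = S[i,j]). Assembling:

S = [[4.25, 4.5, -3.5833],
 [4.5, 7, -3.1667],
 [-3.5833, -3.1667, 4.9167]]


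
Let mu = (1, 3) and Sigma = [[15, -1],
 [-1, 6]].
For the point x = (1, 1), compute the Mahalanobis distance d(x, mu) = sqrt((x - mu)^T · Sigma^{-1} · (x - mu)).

Step 1 — centre the observation: (x - mu) = (0, -2).

Step 2 — invert Sigma. det(Sigma) = 15·6 - (-1)² = 89.
  Sigma^{-1} = (1/det) · [[d, -b], [-b, a]] = [[0.0674, 0.0112],
 [0.0112, 0.1685]].

Step 3 — form the quadratic (x - mu)^T · Sigma^{-1} · (x - mu):
  Sigma^{-1} · (x - mu) = (-0.0225, -0.3371).
  (x - mu)^T · [Sigma^{-1} · (x - mu)] = (0)·(-0.0225) + (-2)·(-0.3371) = 0.6742.

Step 4 — take square root: d = √(0.6742) ≈ 0.8211.

d(x, mu) = √(0.6742) ≈ 0.8211


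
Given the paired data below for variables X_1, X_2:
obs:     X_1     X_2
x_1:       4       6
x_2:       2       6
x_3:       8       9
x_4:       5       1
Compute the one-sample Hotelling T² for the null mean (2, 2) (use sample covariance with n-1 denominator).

Step 1 — sample mean vector:
  mean(X_1) = (4 + 2 + 8 + 5) / 4 = 19/4 = 4.75
  mean(X_2) = (6 + 6 + 9 + 1) / 4 = 22/4 = 5.5
  x̄ = (4.75, 5.5),  deviation x̄ - mu_0 = (4.75, 5.5) - (2, 2) = (2.75, 3.5).

Step 2 — sample covariance matrix, S[i,j] = (1/(n-1)) · Σ_k (x_{k,i} - mean_i) · (x_{k,j} - mean_j), divisor n-1 = 3:
  S[X_1,X_1] = ((-0.75)·(-0.75) + (-2.75)·(-2.75) + (3.25)·(3.25) + (0.25)·(0.25)) / 3 = 18.75/3 = 6.25
  S[X_1,X_2] = ((-0.75)·(0.5) + (-2.75)·(0.5) + (3.25)·(3.5) + (0.25)·(-4.5)) / 3 = 8.5/3 = 2.8333
  S[X_2,X_2] = ((0.5)·(0.5) + (0.5)·(0.5) + (3.5)·(3.5) + (-4.5)·(-4.5)) / 3 = 33/3 = 11
  S = [[6.25, 2.8333],
 [2.8333, 11]].

Step 3 — invert S. det(S) = 6.25·11 - (2.8333)² = 60.7222.
  S^{-1} = (1/det) · [[d, -b], [-b, a]] = [[0.1812, -0.0467],
 [-0.0467, 0.1029]].

Step 4 — quadratic form (x̄ - mu_0)^T · S^{-1} · (x̄ - mu_0):
  S^{-1} · (x̄ - mu_0) = (0.3349, 0.2319),
  (x̄ - mu_0)^T · [...] = (2.75)·(0.3349) + (3.5)·(0.2319) = 1.7326.

Step 5 — scale by n: T² = 4 · 1.7326 = 6.9305.

T² ≈ 6.9305


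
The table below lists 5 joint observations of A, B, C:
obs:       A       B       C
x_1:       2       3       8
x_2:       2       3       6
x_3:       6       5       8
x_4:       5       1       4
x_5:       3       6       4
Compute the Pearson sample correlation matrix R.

Step 1 — column means:
  mean(A) = (2 + 2 + 6 + 5 + 3) / 5 = 18/5 = 3.6
  mean(B) = (3 + 3 + 5 + 1 + 6) / 5 = 18/5 = 3.6
  mean(C) = (8 + 6 + 8 + 4 + 4) / 5 = 30/5 = 6

Step 2 — sample variances and covariances s[i,j] = (1/(n-1)) · Σ_k (x_{k,i} - mean_i) · (x_{k,j} - mean_j), with n-1 = 4:
  s[A,A] = ((-1.6)·(-1.6) + (-1.6)·(-1.6) + (2.4)·(2.4) + (1.4)·(1.4) + (-0.6)·(-0.6)) / 4 = 13.2/4 = 3.3
  s[A,B] = ((-1.6)·(-0.6) + (-1.6)·(-0.6) + (2.4)·(1.4) + (1.4)·(-2.6) + (-0.6)·(2.4)) / 4 = 0.2/4 = 0.05
  s[A,C] = ((-1.6)·(2) + (-1.6)·(0) + (2.4)·(2) + (1.4)·(-2) + (-0.6)·(-2)) / 4 = 0/4 = 0
  s[B,B] = ((-0.6)·(-0.6) + (-0.6)·(-0.6) + (1.4)·(1.4) + (-2.6)·(-2.6) + (2.4)·(2.4)) / 4 = 15.2/4 = 3.8
  s[B,C] = ((-0.6)·(2) + (-0.6)·(0) + (1.4)·(2) + (-2.6)·(-2) + (2.4)·(-2)) / 4 = 2/4 = 0.5
  s[C,C] = ((2)·(2) + (0)·(0) + (2)·(2) + (-2)·(-2) + (-2)·(-2)) / 4 = 16/4 = 4
  Sample standard deviations s_i = √(s[i,i]):
  s(A) = √(3.3) = 1.8166
  s(B) = √(3.8) = 1.9494
  s(C) = √(4) = 2

Step 3 — r_{ij} = s_{ij} / (s_i · s_j):
  r[A,A] = 1 (diagonal).
  r[A,B] = 0.05 / (1.8166 · 1.9494) = 0.05 / 3.5412 = 0.0141
  r[A,C] = 0 / (1.8166 · 2) = 0 / 3.6332 = 0
  r[B,B] = 1 (diagonal).
  r[B,C] = 0.5 / (1.9494 · 2) = 0.5 / 3.8987 = 0.1282
  r[C,C] = 1 (diagonal).

R is symmetric with unit diagonal. Assembling:

R = [[1, 0.0141, 0],
 [0.0141, 1, 0.1282],
 [0, 0.1282, 1]]


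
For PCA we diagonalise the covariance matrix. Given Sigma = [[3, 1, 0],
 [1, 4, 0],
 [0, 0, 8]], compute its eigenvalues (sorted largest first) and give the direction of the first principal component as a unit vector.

Step 1 — characteristic polynomial p(λ) = det(λI - Sigma) = λ³ - tr·λ² + c_1·λ - det, where tr = trace, c_1 = sum of the principal 2×2 minors, det = det(Sigma):
  tr = 3 + 4 + 8 = 15,
  c_1 = (3·4 - (1)²) + (3·8 - (0)²) + (4·8 - (0)²) = 11 + 24 + 32 = 67,
  det = 3·(4·8 - (0)²) - (1)·((1)·8 - (0)·(0)) + (0)·((1)·(0) - 4·(0)) = 3·(32) - (1)·(8) + (0)·(0) = 88.
  So p(λ) = λ³ - 15λ² + 67λ - 88.
Step 2 — look for an integer root (rational root theorem: any rational root is an integer divisor of 88). Testing λ = 8:
  p(8) = 512 - 960 + 536 - 88 = 0  ✓
  Dividing out (λ - 8): p(λ) = (λ - 8)(λ² - 7λ + 11).
Step 3 — remaining eigenvalues from the quadratic λ² - 7λ + 11 = 0:
  Δ = 7² - 4·11 = 49 - 44 = 5,  λ = (7 ± √5)/2 = (7 ± 2.2361)/2 ≈ 4.618 or 2.382.
  Sorted: λ_1 = 8,  λ_2 = 4.618,  λ_3 = 2.382  (check: sum = 15 = tr ✓).

Step 4 — unit eigenvector for λ_1 = 8: v spans the null space of (Sigma - λ_1 I), whose rows are
  r_1 = (-5, 1, 0),  r_2 = (1, -4, 0),  r_3 = (0, 0, 0).
  v is orthogonal to every row, so take v ∝ r_1 × r_2 = ((1)·(0) - (0)·(-4), (0)·(1) - (-5)·(0), (-5)·(-4) - (1)·(1)) = (0, 0, 19).
  Rescale (divide by 19): u = (0, 0, 1).
  ||u|| = √((0)² + (0)² + (1)²) = √(1) = 1,  v_1 = u/||u|| ≈ (0, 0, 1) (||v_1|| = 1).

λ_1 = 8,  λ_2 = 4.618,  λ_3 = 2.382;  v_1 ≈ (0, 0, 1)


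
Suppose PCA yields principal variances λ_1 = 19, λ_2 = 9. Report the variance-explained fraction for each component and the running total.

Step 1 — total variance = trace(Sigma) = Σ λ_i = 19 + 9 = 28.

Step 2 — fraction explained by component i = λ_i / Σ λ:
  PC1: 19/28 = 0.6786
  PC2: 9/28 = 0.3214

Step 3 — cumulative fraction after k components = (λ_1 + ... + λ_k) / Σ λ:
  k = 1: 19/28 = 0.6786
  k = 2: (19 + 9)/28 = 28/28 = 1

Summary (fraction, with percent):

explained: PC1 0.6786 (67.86%), PC2 0.3214 (32.14%);  cumulative: 0.6786, 1


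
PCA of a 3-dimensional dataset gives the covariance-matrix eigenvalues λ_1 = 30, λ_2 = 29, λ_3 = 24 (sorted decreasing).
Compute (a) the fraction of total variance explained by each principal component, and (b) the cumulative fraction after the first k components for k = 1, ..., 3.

Step 1 — total variance = trace(Sigma) = Σ λ_i = 30 + 29 + 24 = 83.

Step 2 — fraction explained by component i = λ_i / Σ λ:
  PC1: 30/83 = 0.3614
  PC2: 29/83 = 0.3494
  PC3: 24/83 = 0.2892

Step 3 — cumulative fraction after k components = (λ_1 + ... + λ_k) / Σ λ:
  k = 1: 30/83 = 0.3614
  k = 2: (30 + 29)/83 = 59/83 = 0.7108
  k = 3: (30 + 29 + 24)/83 = 83/83 = 1

Summary (fraction, with percent):

explained: PC1 0.3614 (36.14%), PC2 0.3494 (34.94%), PC3 0.2892 (28.92%);  cumulative: 0.3614, 0.7108, 1


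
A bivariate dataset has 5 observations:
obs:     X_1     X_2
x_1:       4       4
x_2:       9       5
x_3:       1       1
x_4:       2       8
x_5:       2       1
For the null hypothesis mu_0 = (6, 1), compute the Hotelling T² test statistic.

Step 1 — sample mean vector:
  mean(X_1) = (4 + 9 + 1 + 2 + 2) / 5 = 18/5 = 3.6
  mean(X_2) = (4 + 5 + 1 + 8 + 1) / 5 = 19/5 = 3.8
  x̄ = (3.6, 3.8),  deviation x̄ - mu_0 = (3.6, 3.8) - (6, 1) = (-2.4, 2.8).

Step 2 — sample covariance matrix, S[i,j] = (1/(n-1)) · Σ_k (x_{k,i} - mean_i) · (x_{k,j} - mean_j), divisor n-1 = 4:
  S[X_1,X_1] = ((0.4)·(0.4) + (5.4)·(5.4) + (-2.6)·(-2.6) + (-1.6)·(-1.6) + (-1.6)·(-1.6)) / 4 = 41.2/4 = 10.3
  S[X_1,X_2] = ((0.4)·(0.2) + (5.4)·(1.2) + (-2.6)·(-2.8) + (-1.6)·(4.2) + (-1.6)·(-2.8)) / 4 = 11.6/4 = 2.9
  S[X_2,X_2] = ((0.2)·(0.2) + (1.2)·(1.2) + (-2.8)·(-2.8) + (4.2)·(4.2) + (-2.8)·(-2.8)) / 4 = 34.8/4 = 8.7
  S = [[10.3, 2.9],
 [2.9, 8.7]].

Step 3 — invert S. det(S) = 10.3·8.7 - (2.9)² = 81.2.
  S^{-1} = (1/det) · [[d, -b], [-b, a]] = [[0.1071, -0.0357],
 [-0.0357, 0.1268]].

Step 4 — quadratic form (x̄ - mu_0)^T · S^{-1} · (x̄ - mu_0):
  S^{-1} · (x̄ - mu_0) = (-0.3571, 0.4409),
  (x̄ - mu_0)^T · [...] = (-2.4)·(-0.3571) + (2.8)·(0.4409) = 2.0916.

Step 5 — scale by n: T² = 5 · 2.0916 = 10.4581.

T² ≈ 10.4581


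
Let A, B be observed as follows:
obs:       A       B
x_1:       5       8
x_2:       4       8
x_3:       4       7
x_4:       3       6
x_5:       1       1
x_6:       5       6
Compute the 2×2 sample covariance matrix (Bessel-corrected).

Step 1 — column means:
  mean(A) = (5 + 4 + 4 + 3 + 1 + 5) / 6 = 22/6 = 3.6667
  mean(B) = (8 + 8 + 7 + 6 + 1 + 6) / 6 = 36/6 = 6

Step 2 — sample covariance S[i,j] = (1/(n-1)) · Σ_k (x_{k,i} - mean_i) · (x_{k,j} - mean_j), with n-1 = 5.
  S[A,A] = ((1.3333)·(1.3333) + (0.3333)·(0.3333) + (0.3333)·(0.3333) + (-0.6667)·(-0.6667) + (-2.6667)·(-2.6667) + (1.3333)·(1.3333)) / 5 = 11.3333/5 = 2.2667
  S[A,B] = ((1.3333)·(2) + (0.3333)·(2) + (0.3333)·(1) + (-0.6667)·(0) + (-2.6667)·(-5) + (1.3333)·(0)) / 5 = 17/5 = 3.4
  S[B,B] = ((2)·(2) + (2)·(2) + (1)·(1) + (0)·(0) + (-5)·(-5) + (0)·(0)) / 5 = 34/5 = 6.8

S is symmetric (S[j,i] = S[i,j]). Assembling:

S = [[2.2667, 3.4],
 [3.4, 6.8]]


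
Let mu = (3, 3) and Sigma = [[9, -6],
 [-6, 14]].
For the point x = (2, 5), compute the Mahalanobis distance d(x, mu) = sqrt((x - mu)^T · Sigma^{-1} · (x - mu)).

Step 1 — centre the observation: (x - mu) = (-1, 2).

Step 2 — invert Sigma. det(Sigma) = 9·14 - (-6)² = 90.
  Sigma^{-1} = (1/det) · [[d, -b], [-b, a]] = [[0.1556, 0.0667],
 [0.0667, 0.1]].

Step 3 — form the quadratic (x - mu)^T · Sigma^{-1} · (x - mu):
  Sigma^{-1} · (x - mu) = (-0.0222, 0.1333).
  (x - mu)^T · [Sigma^{-1} · (x - mu)] = (-1)·(-0.0222) + (2)·(0.1333) = 0.2889.

Step 4 — take square root: d = √(0.2889) ≈ 0.5375.

d(x, mu) = √(0.2889) ≈ 0.5375


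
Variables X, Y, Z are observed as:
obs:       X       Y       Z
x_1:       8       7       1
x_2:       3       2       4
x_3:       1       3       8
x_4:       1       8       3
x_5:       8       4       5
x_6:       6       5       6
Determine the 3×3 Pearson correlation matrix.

Step 1 — column means:
  mean(X) = (8 + 3 + 1 + 1 + 8 + 6) / 6 = 27/6 = 4.5
  mean(Y) = (7 + 2 + 3 + 8 + 4 + 5) / 6 = 29/6 = 4.8333
  mean(Z) = (1 + 4 + 8 + 3 + 5 + 6) / 6 = 27/6 = 4.5

Step 2 — sample variances and covariances s[i,j] = (1/(n-1)) · Σ_k (x_{k,i} - mean_i) · (x_{k,j} - mean_j), with n-1 = 5:
  s[X,X] = ((3.5)·(3.5) + (-1.5)·(-1.5) + (-3.5)·(-3.5) + (-3.5)·(-3.5) + (3.5)·(3.5) + (1.5)·(1.5)) / 5 = 53.5/5 = 10.7
  s[X,Y] = ((3.5)·(2.1667) + (-1.5)·(-2.8333) + (-3.5)·(-1.8333) + (-3.5)·(3.1667) + (3.5)·(-0.8333) + (1.5)·(0.1667)) / 5 = 4.5/5 = 0.9
  s[X,Z] = ((3.5)·(-3.5) + (-1.5)·(-0.5) + (-3.5)·(3.5) + (-3.5)·(-1.5) + (3.5)·(0.5) + (1.5)·(1.5)) / 5 = -14.5/5 = -2.9
  s[Y,Y] = ((2.1667)·(2.1667) + (-2.8333)·(-2.8333) + (-1.8333)·(-1.8333) + (3.1667)·(3.1667) + (-0.8333)·(-0.8333) + (0.1667)·(0.1667)) / 5 = 26.8333/5 = 5.3667
  s[Y,Z] = ((2.1667)·(-3.5) + (-2.8333)·(-0.5) + (-1.8333)·(3.5) + (3.1667)·(-1.5) + (-0.8333)·(0.5) + (0.1667)·(1.5)) / 5 = -17.5/5 = -3.5
  s[Z,Z] = ((-3.5)·(-3.5) + (-0.5)·(-0.5) + (3.5)·(3.5) + (-1.5)·(-1.5) + (0.5)·(0.5) + (1.5)·(1.5)) / 5 = 29.5/5 = 5.9
  Sample standard deviations s_i = √(s[i,i]):
  s(X) = √(10.7) = 3.2711
  s(Y) = √(5.3667) = 2.3166
  s(Z) = √(5.9) = 2.429

Step 3 — r_{ij} = s_{ij} / (s_i · s_j):
  r[X,X] = 1 (diagonal).
  r[X,Y] = 0.9 / (3.2711 · 2.3166) = 0.9 / 7.5778 = 0.1188
  r[X,Z] = -2.9 / (3.2711 · 2.429) = -2.9 / 7.9454 = -0.365
  r[Y,Y] = 1 (diagonal).
  r[Y,Z] = -3.5 / (2.3166 · 2.429) = -3.5 / 5.627 = -0.622
  r[Z,Z] = 1 (diagonal).

R is symmetric with unit diagonal. Assembling:

R = [[1, 0.1188, -0.365],
 [0.1188, 1, -0.622],
 [-0.365, -0.622, 1]]


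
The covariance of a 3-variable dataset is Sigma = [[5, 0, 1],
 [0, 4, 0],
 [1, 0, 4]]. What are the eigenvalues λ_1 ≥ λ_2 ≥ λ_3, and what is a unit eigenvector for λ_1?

Step 1 — characteristic polynomial p(λ) = det(λI - Sigma) = λ³ - tr·λ² + c_1·λ - det, where tr = trace, c_1 = sum of the principal 2×2 minors, det = det(Sigma):
  tr = 5 + 4 + 4 = 13,
  c_1 = (5·4 - (0)²) + (5·4 - (1)²) + (4·4 - (0)²) = 20 + 19 + 16 = 55,
  det = 5·(4·4 - (0)²) - (0)·((0)·4 - (0)·(1)) + (1)·((0)·(0) - 4·(1)) = 5·(16) - (0)·(0) + (1)·(-4) = 76.
  So p(λ) = λ³ - 13λ² + 55λ - 76.
Step 2 — look for an integer root (rational root theorem: any rational root is an integer divisor of 76). Testing λ = 4:
  p(4) = 64 - 208 + 220 - 76 = 0  ✓
  Dividing out (λ - 4): p(λ) = (λ - 4)(λ² - 9λ + 19).
Step 3 — remaining eigenvalues from the quadratic λ² - 9λ + 19 = 0:
  Δ = 9² - 4·19 = 81 - 76 = 5,  λ = (9 ± √5)/2 = (9 ± 2.2361)/2 ≈ 5.618 or 3.382.
  Sorted: λ_1 = 5.618,  λ_2 = 4,  λ_3 = 3.382  (check: sum = 13 = tr ✓).

Step 4 — unit eigenvector for λ_1 ≈ 5.618: v spans the null space of (Sigma - λ_1 I), whose rows are
  r_1 = (-0.618, 0, 1),  r_2 = (0, -1.618, 0),  r_3 = (1, 0, -1.618).
  v is orthogonal to every row, so take v ∝ r_1 × r_2 = ((0)·(0) - (1)·(-1.618), (1)·(0) - (-0.618)·(0), (-0.618)·(-1.618) - (0)·(0)) ≈ (1.618, 0, 1).
  Let u = (1.618, 0, 1).
  ||u|| = √((1.618)² + (0)² + (1)²) = √(3.618) ≈ 1.9021,  v_1 = u/||u|| ≈ (0.8507, 0, 0.5257) (||v_1|| = 1).

λ_1 = 5.618,  λ_2 = 4,  λ_3 = 3.382;  v_1 ≈ (0.8507, 0, 0.5257)


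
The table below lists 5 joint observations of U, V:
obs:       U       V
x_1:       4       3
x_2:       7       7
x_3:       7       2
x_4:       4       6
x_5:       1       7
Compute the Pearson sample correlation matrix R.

Step 1 — column means:
  mean(U) = (4 + 7 + 7 + 4 + 1) / 5 = 23/5 = 4.6
  mean(V) = (3 + 7 + 2 + 6 + 7) / 5 = 25/5 = 5

Step 2 — sample variances and covariances s[i,j] = (1/(n-1)) · Σ_k (x_{k,i} - mean_i) · (x_{k,j} - mean_j), with n-1 = 4:
  s[U,U] = ((-0.6)·(-0.6) + (2.4)·(2.4) + (2.4)·(2.4) + (-0.6)·(-0.6) + (-3.6)·(-3.6)) / 4 = 25.2/4 = 6.3
  s[U,V] = ((-0.6)·(-2) + (2.4)·(2) + (2.4)·(-3) + (-0.6)·(1) + (-3.6)·(2)) / 4 = -9/4 = -2.25
  s[V,V] = ((-2)·(-2) + (2)·(2) + (-3)·(-3) + (1)·(1) + (2)·(2)) / 4 = 22/4 = 5.5
  Sample standard deviations s_i = √(s[i,i]):
  s(U) = √(6.3) = 2.51
  s(V) = √(5.5) = 2.3452

Step 3 — r_{ij} = s_{ij} / (s_i · s_j):
  r[U,U] = 1 (diagonal).
  r[U,V] = -2.25 / (2.51 · 2.3452) = -2.25 / 5.8864 = -0.3822
  r[V,V] = 1 (diagonal).

R is symmetric with unit diagonal. Assembling:

R = [[1, -0.3822],
 [-0.3822, 1]]


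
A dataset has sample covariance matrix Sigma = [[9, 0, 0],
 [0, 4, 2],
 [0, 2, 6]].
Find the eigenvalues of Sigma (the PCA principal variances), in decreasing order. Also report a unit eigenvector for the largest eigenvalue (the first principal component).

Step 1 — characteristic polynomial p(λ) = det(λI - Sigma) = λ³ - tr·λ² + c_1·λ - det, where tr = trace, c_1 = sum of the principal 2×2 minors, det = det(Sigma):
  tr = 9 + 4 + 6 = 19,
  c_1 = (9·4 - (0)²) + (9·6 - (0)²) + (4·6 - (2)²) = 36 + 54 + 20 = 110,
  det = 9·(4·6 - (2)²) - (0)·((0)·6 - (2)·(0)) + (0)·((0)·(2) - 4·(0)) = 9·(20) - (0)·(0) + (0)·(0) = 180.
  So p(λ) = λ³ - 19λ² + 110λ - 180.
Step 2 — look for an integer root (rational root theorem: any rational root is an integer divisor of 180). Testing λ = 9:
  p(9) = 729 - 1539 + 990 - 180 = 0  ✓
  Dividing out (λ - 9): p(λ) = (λ - 9)(λ² - 10λ + 20).
Step 3 — remaining eigenvalues from the quadratic λ² - 10λ + 20 = 0:
  Δ = 10² - 4·20 = 100 - 80 = 20,  λ = (10 ± √20)/2 = (10 ± 4.4721)/2 ≈ 7.2361 or 2.7639.
  Sorted: λ_1 = 9,  λ_2 = 7.2361,  λ_3 = 2.7639  (check: sum = 19 = tr ✓).

Step 4 — unit eigenvector for λ_1 = 9: v spans the null space of (Sigma - λ_1 I), whose rows are
  r_1 = (0, 0, 0),  r_2 = (0, -5, 2),  r_3 = (0, 2, -3).
  v is orthogonal to every row, so take v ∝ r_2 × r_3 = ((-5)·(-3) - (2)·(2), (2)·(0) - (0)·(-3), (0)·(2) - (-5)·(0)) = (11, 0, 0).
  Rescale (divide by 11): u = (1, 0, 0).
  ||u|| = √((1)² + (0)² + (0)²) = √(1) = 1,  v_1 = u/||u|| ≈ (1, 0, 0) (||v_1|| = 1).

λ_1 = 9,  λ_2 = 7.2361,  λ_3 = 2.7639;  v_1 ≈ (1, 0, 0)


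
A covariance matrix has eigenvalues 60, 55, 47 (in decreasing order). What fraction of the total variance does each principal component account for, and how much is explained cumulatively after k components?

Step 1 — total variance = trace(Sigma) = Σ λ_i = 60 + 55 + 47 = 162.

Step 2 — fraction explained by component i = λ_i / Σ λ:
  PC1: 60/162 = 0.3704
  PC2: 55/162 = 0.3395
  PC3: 47/162 = 0.2901

Step 3 — cumulative fraction after k components = (λ_1 + ... + λ_k) / Σ λ:
  k = 1: 60/162 = 0.3704
  k = 2: (60 + 55)/162 = 115/162 = 0.7099
  k = 3: (60 + 55 + 47)/162 = 162/162 = 1

Summary (fraction, with percent):

explained: PC1 0.3704 (37.04%), PC2 0.3395 (33.95%), PC3 0.2901 (29.01%);  cumulative: 0.3704, 0.7099, 1


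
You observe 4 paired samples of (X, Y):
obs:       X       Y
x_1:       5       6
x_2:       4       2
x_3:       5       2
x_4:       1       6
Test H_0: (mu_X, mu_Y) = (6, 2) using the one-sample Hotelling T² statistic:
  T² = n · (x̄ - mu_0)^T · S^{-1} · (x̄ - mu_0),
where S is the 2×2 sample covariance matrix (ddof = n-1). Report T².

Step 1 — sample mean vector:
  mean(X) = (5 + 4 + 5 + 1) / 4 = 15/4 = 3.75
  mean(Y) = (6 + 2 + 2 + 6) / 4 = 16/4 = 4
  x̄ = (3.75, 4),  deviation x̄ - mu_0 = (3.75, 4) - (6, 2) = (-2.25, 2).

Step 2 — sample covariance matrix, S[i,j] = (1/(n-1)) · Σ_k (x_{k,i} - mean_i) · (x_{k,j} - mean_j), divisor n-1 = 3:
  S[X,X] = ((1.25)·(1.25) + (0.25)·(0.25) + (1.25)·(1.25) + (-2.75)·(-2.75)) / 3 = 10.75/3 = 3.5833
  S[X,Y] = ((1.25)·(2) + (0.25)·(-2) + (1.25)·(-2) + (-2.75)·(2)) / 3 = -6/3 = -2
  S[Y,Y] = ((2)·(2) + (-2)·(-2) + (-2)·(-2) + (2)·(2)) / 3 = 16/3 = 5.3333
  S = [[3.5833, -2],
 [-2, 5.3333]].

Step 3 — invert S. det(S) = 3.5833·5.3333 - (-2)² = 15.1111.
  S^{-1} = (1/det) · [[d, -b], [-b, a]] = [[0.3529, 0.1324],
 [0.1324, 0.2371]].

Step 4 — quadratic form (x̄ - mu_0)^T · S^{-1} · (x̄ - mu_0):
  S^{-1} · (x̄ - mu_0) = (-0.5294, 0.1765),
  (x̄ - mu_0)^T · [...] = (-2.25)·(-0.5294) + (2)·(0.1765) = 1.5441.

Step 5 — scale by n: T² = 4 · 1.5441 = 6.1765.

T² ≈ 6.1765


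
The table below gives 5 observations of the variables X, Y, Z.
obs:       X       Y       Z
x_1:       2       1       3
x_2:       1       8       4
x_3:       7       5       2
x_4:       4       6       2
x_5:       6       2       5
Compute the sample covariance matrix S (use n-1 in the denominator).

Step 1 — column means:
  mean(X) = (2 + 1 + 7 + 4 + 6) / 5 = 20/5 = 4
  mean(Y) = (1 + 8 + 5 + 6 + 2) / 5 = 22/5 = 4.4
  mean(Z) = (3 + 4 + 2 + 2 + 5) / 5 = 16/5 = 3.2

Step 2 — sample covariance S[i,j] = (1/(n-1)) · Σ_k (x_{k,i} - mean_i) · (x_{k,j} - mean_j), with n-1 = 4.
  S[X,X] = ((-2)·(-2) + (-3)·(-3) + (3)·(3) + (0)·(0) + (2)·(2)) / 4 = 26/4 = 6.5
  S[X,Y] = ((-2)·(-3.4) + (-3)·(3.6) + (3)·(0.6) + (0)·(1.6) + (2)·(-2.4)) / 4 = -7/4 = -1.75
  S[X,Z] = ((-2)·(-0.2) + (-3)·(0.8) + (3)·(-1.2) + (0)·(-1.2) + (2)·(1.8)) / 4 = -2/4 = -0.5
  S[Y,Y] = ((-3.4)·(-3.4) + (3.6)·(3.6) + (0.6)·(0.6) + (1.6)·(1.6) + (-2.4)·(-2.4)) / 4 = 33.2/4 = 8.3
  S[Y,Z] = ((-3.4)·(-0.2) + (3.6)·(0.8) + (0.6)·(-1.2) + (1.6)·(-1.2) + (-2.4)·(1.8)) / 4 = -3.4/4 = -0.85
  S[Z,Z] = ((-0.2)·(-0.2) + (0.8)·(0.8) + (-1.2)·(-1.2) + (-1.2)·(-1.2) + (1.8)·(1.8)) / 4 = 6.8/4 = 1.7

S is symmetric (S[j,i] = S[i,j]). Assembling:

S = [[6.5, -1.75, -0.5],
 [-1.75, 8.3, -0.85],
 [-0.5, -0.85, 1.7]]
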